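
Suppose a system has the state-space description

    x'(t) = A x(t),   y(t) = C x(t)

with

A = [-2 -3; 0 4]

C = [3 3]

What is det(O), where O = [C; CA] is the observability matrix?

27

CA = [[-6, 3]]
Observability matrix O = [C; CA] = [[3, 3], [-6, 3]]
det(O) = 3·3 - 3·(-6) = 9 - (-18) = 27
Since det(O) ≠ 0, rank(O) = 2 and the system is completely observable.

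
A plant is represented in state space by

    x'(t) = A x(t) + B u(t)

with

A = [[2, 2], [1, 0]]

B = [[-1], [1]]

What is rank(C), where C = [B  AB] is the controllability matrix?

2

AB = [[0], [-1]]
Controllability matrix C = [B  AB] = [[-1, 0], [1, -1]]
det(C) = (-1)·(-1) - 0·1 = 1 - 0 = 1 ≠ 0, so rank(C) = 2.
rank(C) = 2 = n, so the pair (A, B) is completely controllable.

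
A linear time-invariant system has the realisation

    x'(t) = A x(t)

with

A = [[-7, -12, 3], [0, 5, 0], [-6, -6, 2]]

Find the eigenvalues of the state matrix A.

det(sI - A) = s^3 - (tr A)s^2 + (M11 + M22 + M33)s - det A, where Mii is the 2×2 principal minor of A obtained by deleting row i and column i.
tr A = (-7) + 5 + 2 = 0; M11 = 5·2 - 0·(-6) = 10 - 0 = 10; M22 = (-7)·2 - 3·(-6) = -14 - (-18) = 4; M33 = (-7)·5 - (-12)·0 = -35 - 0 = -35; sum of minors = -21.
det A = (-7)·(5·2 - 0·(-6)) - (-12)·(0·2 - 0·(-6)) + 3·(0·(-6) - 5·(-6)) = (-7)·10 - (-12)·0 + 3·30 = 20.
So p(s) = det(sI - A) = s^3 - 21s - 20.
Rational-root test: any integer root divides -20. Testing small divisors, s = -1 works: p(-1) = -1 + 0 + 21 + (-20) = 0, so (s + 1) is a factor.
Dividing, p(s) = (s + 1)(s^2 - s - 20).
Factor s^2 - s - 20: two numbers with sum 1 and product -20 are 5 and -4, so s^2 - s - 20 = (s - 5)(s + 4).
Hence p(s) = (s - 5) (s + 1) (s + 4), with roots -4, -1, 5.
At least one eigenvalue has non-negative real part, so the system is not asymptotically stable.

-4, -1, 5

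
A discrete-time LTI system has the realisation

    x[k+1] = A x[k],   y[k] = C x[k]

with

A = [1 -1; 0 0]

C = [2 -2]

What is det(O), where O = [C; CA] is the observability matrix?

CA = [[2, -2]]
Observability matrix O = [C; CA] = [[2, -2], [2, -2]]
det(O) = 2·(-2) - (-2)·2 = -4 - (-4) = 0
Since det(O) = 0, rank(O) < 2 and the system is not completely observable.

0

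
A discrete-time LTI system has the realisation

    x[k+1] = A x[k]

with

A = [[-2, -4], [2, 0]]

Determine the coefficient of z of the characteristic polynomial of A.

2

For a 2×2 matrix, det(zI - A) = z^2 - (tr A)z + det A.
tr A = -2, det A = 8.
So p(z) = z^2 + 2z + 8.
The coefficient of z is 2.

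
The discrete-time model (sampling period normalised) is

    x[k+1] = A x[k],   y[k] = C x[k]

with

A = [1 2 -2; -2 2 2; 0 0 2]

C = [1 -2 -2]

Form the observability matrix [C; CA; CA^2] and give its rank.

CA = [[5, -2, -10]]
CA^2 = [[9, 6, -34]]
Observability matrix O = [C; CA; CA^2] = [[1, -2, -2], [5, -2, -10], [9, 6, -34]]
det(O) = 1·((-2)·(-34) - (-10)·6) - (-2)·(5·(-34) - (-10)·9) + (-2)·(5·6 - (-2)·9) = 1·128 - (-2)·(-80) + (-2)·48 = -128 ≠ 0, so rank(O) = 3.
rank(O) = 3 = n, so the pair (A, C) is completely observable.

3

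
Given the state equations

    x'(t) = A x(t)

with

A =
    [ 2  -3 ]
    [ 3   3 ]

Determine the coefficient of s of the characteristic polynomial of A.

-5

For a 2×2 matrix, det(sI - A) = s^2 - (tr A)s + det A.
tr A = 5, det A = 15.
So p(s) = s^2 - 5s + 15.
The coefficient of s is -5.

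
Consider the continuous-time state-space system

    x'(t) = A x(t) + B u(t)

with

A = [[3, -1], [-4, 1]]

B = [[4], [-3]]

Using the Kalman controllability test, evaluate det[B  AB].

AB = [[15], [-19]]
Controllability matrix C = [B  AB] = [[4, 15], [-3, -19]]
det(C) = 4·(-19) - 15·(-3) = -76 - (-45) = -31
Since det(C) ≠ 0, rank(C) = 2 and the system is completely controllable.

-31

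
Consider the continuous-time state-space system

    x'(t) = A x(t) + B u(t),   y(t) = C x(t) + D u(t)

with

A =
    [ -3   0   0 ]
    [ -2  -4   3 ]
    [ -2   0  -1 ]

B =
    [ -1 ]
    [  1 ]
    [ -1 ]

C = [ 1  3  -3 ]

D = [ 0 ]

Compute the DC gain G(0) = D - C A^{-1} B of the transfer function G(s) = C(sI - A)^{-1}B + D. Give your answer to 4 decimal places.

1.1667

G(0) = C(-A)^{-1}B + D = -C A^{-1} B + D.
det A = -12, so A^{-1} = (1/-12)·adj(A) = [[-1/3, 0, 0], [2/3, -1/4, -3/4], [2/3, 0, -1]]
A^{-1} B = [1/3, -1/6, 1/3]^T
C A^{-1} B = -7/6
G(0) = D - C A^{-1} B = 0 - (-7/6) = 7/6 ≈ 1.1667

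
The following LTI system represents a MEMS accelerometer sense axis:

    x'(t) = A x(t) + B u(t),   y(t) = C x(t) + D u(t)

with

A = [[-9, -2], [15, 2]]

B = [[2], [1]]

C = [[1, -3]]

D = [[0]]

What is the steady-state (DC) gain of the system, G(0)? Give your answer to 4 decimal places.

G(0) = C(-A)^{-1}B + D = -C A^{-1} B + D.
det A = 12, so A^{-1} = (1/12)·adj(A) = [[1/6, 1/6], [-5/4, -3/4]]
A^{-1} B = [1/2, -13/4]^T
C A^{-1} B = 41/4
G(0) = D - C A^{-1} B = 0 - (41/4) = -41/4 ≈ -10.2500

-10.2500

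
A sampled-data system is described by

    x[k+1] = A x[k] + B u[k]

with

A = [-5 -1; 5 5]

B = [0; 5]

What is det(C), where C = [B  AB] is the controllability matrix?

25

AB = [[-5], [25]]
Controllability matrix C = [B  AB] = [[0, -5], [5, 25]]
det(C) = 0·25 - (-5)·5 = 0 - (-25) = 25
Since det(C) ≠ 0, rank(C) = 2 and the system is completely controllable.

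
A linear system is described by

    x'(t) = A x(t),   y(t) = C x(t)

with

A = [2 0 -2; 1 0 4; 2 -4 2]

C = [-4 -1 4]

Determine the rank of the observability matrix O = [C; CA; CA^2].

3

CA = [[-1, -16, 12]]
CA^2 = [[6, -48, -38]]
Observability matrix O = [C; CA; CA^2] = [[-4, -1, 4], [-1, -16, 12], [6, -48, -38]]
det(O) = (-4)·((-16)·(-38) - 12·(-48)) - (-1)·((-1)·(-38) - 12·6) + 4·((-1)·(-48) - (-16)·6) = (-4)·1184 - (-1)·(-34) + 4·144 = -4194 ≠ 0, so rank(O) = 3.
rank(O) = 3 = n, so the pair (A, C) is completely observable.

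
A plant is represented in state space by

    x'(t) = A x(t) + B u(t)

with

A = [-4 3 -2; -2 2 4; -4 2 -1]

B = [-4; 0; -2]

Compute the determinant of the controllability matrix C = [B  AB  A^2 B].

AB = [[20], [0], [18]]
A^2B = [[-116], [32], [-98]]
Controllability matrix C = [B  AB  A^2B] = [[-4, 20, -116], [0, 0, 32], [-2, 18, -98]]
Expanding along the first row, det(C) = (-4)·(0·(-98) - 32·18) - 20·(0·(-98) - 32·(-2)) + (-116)·(0·18 - 0·(-2)) = (-4)·(-576) - 20·64 + (-116)·0 = 1024
Since det(C) ≠ 0, rank(C) = 3 and the system is completely controllable.

1024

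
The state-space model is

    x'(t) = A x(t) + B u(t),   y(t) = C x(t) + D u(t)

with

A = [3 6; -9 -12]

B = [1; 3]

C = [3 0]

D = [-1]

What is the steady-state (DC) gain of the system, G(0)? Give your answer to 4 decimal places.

G(0) = C(-A)^{-1}B + D = -C A^{-1} B + D.
det A = 18, so A^{-1} = (1/18)·adj(A) = [[-2/3, -1/3], [1/2, 1/6]]
A^{-1} B = [-5/3, 1]^T
C A^{-1} B = -5
G(0) = D - C A^{-1} B = -1 - (-5) = 4

4.0000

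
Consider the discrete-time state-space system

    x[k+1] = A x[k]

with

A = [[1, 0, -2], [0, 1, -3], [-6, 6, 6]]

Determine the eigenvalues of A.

1, 3, 4

det(zI - A) = z^3 - (tr A)z^2 + (M11 + M22 + M33)z - det A, where Mii is the 2×2 principal minor of A obtained by deleting row i and column i.
tr A = 1 + 1 + 6 = 8; M11 = 1·6 - (-3)·6 = 6 - (-18) = 24; M22 = 1·6 - (-2)·(-6) = 6 - 12 = -6; M33 = 1·1 - 0·0 = 1 - 0 = 1; sum of minors = 19.
det A = 1·(1·6 - (-3)·6) - 0·(0·6 - (-3)·(-6)) + (-2)·(0·6 - 1·(-6)) = 1·24 - 0·(-18) + (-2)·6 = 12.
So p(z) = det(zI - A) = z^3 - 8z^2 + 19z - 12.
Rational-root test: any integer root divides -12. Testing small divisors, z = 1 works: p(1) = 1 + (-8) + 19 + (-12) = 0, so (z - 1) is a factor.
Dividing, p(z) = (z - 1)(z^2 - 7z + 12).
Factor z^2 - 7z + 12: two numbers with sum 7 and product 12 are 4 and 3, so z^2 - 7z + 12 = (z - 4)(z - 3).
Hence p(z) = (z - 4) (z - 3) (z - 1), with roots 1, 3, 4.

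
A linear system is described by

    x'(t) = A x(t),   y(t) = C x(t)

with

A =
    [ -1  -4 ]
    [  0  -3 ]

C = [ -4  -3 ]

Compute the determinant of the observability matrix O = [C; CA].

CA = [[4, 25]]
Observability matrix O = [C; CA] = [[-4, -3], [4, 25]]
det(O) = (-4)·25 - (-3)·4 = -100 - (-12) = -88
Since det(O) ≠ 0, rank(O) = 2 and the system is completely observable.

-88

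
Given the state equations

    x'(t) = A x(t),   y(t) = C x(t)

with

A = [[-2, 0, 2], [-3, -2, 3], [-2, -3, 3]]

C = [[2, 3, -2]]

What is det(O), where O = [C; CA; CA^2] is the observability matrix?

CA = [[-9, 0, 7]]
CA^2 = [[4, -21, 3]]
Observability matrix O = [C; CA; CA^2] = [[2, 3, -2], [-9, 0, 7], [4, -21, 3]]
Expanding along the first row, det(O) = 2·(0·3 - 7·(-21)) - 3·((-9)·3 - 7·4) + (-2)·((-9)·(-21) - 0·4) = 2·147 - 3·(-55) + (-2)·189 = 81
Since det(O) ≠ 0, rank(O) = 3 and the system is completely observable.

81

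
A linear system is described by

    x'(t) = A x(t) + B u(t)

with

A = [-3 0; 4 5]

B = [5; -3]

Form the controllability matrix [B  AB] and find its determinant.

-20

AB = [[-15], [5]]
Controllability matrix C = [B  AB] = [[5, -15], [-3, 5]]
det(C) = 5·5 - (-15)·(-3) = 25 - 45 = -20
Since det(C) ≠ 0, rank(C) = 2 and the system is completely controllable.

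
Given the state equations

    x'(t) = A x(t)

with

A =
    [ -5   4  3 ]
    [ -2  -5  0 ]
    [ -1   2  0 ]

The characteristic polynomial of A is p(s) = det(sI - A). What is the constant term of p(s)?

Expand det(sI - A) for the 3×3 matrix.
p(s) = s^3 + 10s^2 + 36s + 27.
(Check: constant term = det(-A) = (-1)^3 det A = 27; coefficient of s^2 = -tr A = 10.)
The constant term is 27.

27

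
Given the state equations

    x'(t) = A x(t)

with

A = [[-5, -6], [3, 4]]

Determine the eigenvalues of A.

-2, 1

det(sI - A) = s^2 - (tr A)s + det A, with tr A = (-5) + 4 = -1 and det A = (-5)·4 - (-6)·3 = -20 - (-18) = -2.
So p(s) = det(sI - A) = s^2 + s - 2.
Factor s^2 + s - 2: two numbers with sum -1 and product -2 are 1 and -2, so s^2 + s - 2 = (s - 1)(s + 2).
Hence p(s) = (s - 1) (s + 2), with roots -2, 1.
At least one eigenvalue has non-negative real part, so the system is not asymptotically stable.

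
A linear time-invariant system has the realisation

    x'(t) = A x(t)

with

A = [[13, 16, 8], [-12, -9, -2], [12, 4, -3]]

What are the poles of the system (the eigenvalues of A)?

-5, 1, 5

det(sI - A) = s^3 - (tr A)s^2 + (M11 + M22 + M33)s - det A, where Mii is the 2×2 principal minor of A obtained by deleting row i and column i.
tr A = 13 + (-9) + (-3) = 1; M11 = (-9)·(-3) - (-2)·4 = 27 - (-8) = 35; M22 = 13·(-3) - 8·12 = -39 - 96 = -135; M33 = 13·(-9) - 16·(-12) = -117 - (-192) = 75; sum of minors = -25.
det A = 13·((-9)·(-3) - (-2)·4) - 16·((-12)·(-3) - (-2)·12) + 8·((-12)·4 - (-9)·12) = 13·35 - 16·60 + 8·60 = -25.
So p(s) = det(sI - A) = s^3 - s^2 - 25s + 25.
Rational-root test: any integer root divides 25. Testing small divisors, s = 1 works: p(1) = 1 + (-1) + (-25) + 25 = 0, so (s - 1) is a factor.
Dividing, p(s) = (s - 1)(s^2 - 25).
Factor s^2 - 25: two numbers with sum 0 and product -25 are 5 and -5, so s^2 - 25 = (s - 5)(s + 5).
Hence p(s) = (s - 5) (s - 1) (s + 5), with roots -5, 1, 5.
At least one eigenvalue has non-negative real part, so the system is not asymptotically stable.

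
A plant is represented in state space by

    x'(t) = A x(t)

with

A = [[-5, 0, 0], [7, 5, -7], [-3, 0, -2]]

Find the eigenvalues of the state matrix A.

det(sI - A) = s^3 - (tr A)s^2 + (M11 + M22 + M33)s - det A, where Mii is the 2×2 principal minor of A obtained by deleting row i and column i.
tr A = (-5) + 5 + (-2) = -2; M11 = 5·(-2) - (-7)·0 = -10 - 0 = -10; M22 = (-5)·(-2) - 0·(-3) = 10 - 0 = 10; M33 = (-5)·5 - 0·7 = -25 - 0 = -25; sum of minors = -25.
det A = (-5)·(5·(-2) - (-7)·0) - 0·(7·(-2) - (-7)·(-3)) + 0·(7·0 - 5·(-3)) = (-5)·(-10) - 0·(-35) + 0·15 = 50.
So p(s) = det(sI - A) = s^3 + 2s^2 - 25s - 50.
Rational-root test: any integer root divides -50. Testing small divisors, s = -2 works: p(-2) = -8 + 8 + 50 + (-50) = 0, so (s + 2) is a factor.
Dividing, p(s) = (s + 2)(s^2 - 25).
Factor s^2 - 25: two numbers with sum 0 and product -25 are 5 and -5, so s^2 - 25 = (s - 5)(s + 5).
Hence p(s) = (s - 5) (s + 2) (s + 5), with roots -5, -2, 5.
At least one eigenvalue has non-negative real part, so the system is not asymptotically stable.

-5, -2, 5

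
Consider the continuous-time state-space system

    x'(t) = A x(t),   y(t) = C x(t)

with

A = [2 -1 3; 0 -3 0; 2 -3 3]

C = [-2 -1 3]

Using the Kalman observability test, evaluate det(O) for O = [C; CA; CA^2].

252

CA = [[2, -4, 3]]
CA^2 = [[10, 1, 15]]
Observability matrix O = [C; CA; CA^2] = [[-2, -1, 3], [2, -4, 3], [10, 1, 15]]
Expanding along the first row, det(O) = (-2)·((-4)·15 - 3·1) - (-1)·(2·15 - 3·10) + 3·(2·1 - (-4)·10) = (-2)·(-63) - (-1)·0 + 3·42 = 252
Since det(O) ≠ 0, rank(O) = 3 and the system is completely observable.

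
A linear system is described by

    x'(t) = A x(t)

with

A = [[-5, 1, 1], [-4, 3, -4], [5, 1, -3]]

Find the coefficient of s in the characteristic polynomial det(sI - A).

Expand det(sI - A) for the 3×3 matrix.
p(s) = s^3 + 5s^2 - 6s + 26.
(Check: constant term = det(-A) = (-1)^3 det A = 26; coefficient of s^2 = -tr A = 5.)
The coefficient of s is -6.

-6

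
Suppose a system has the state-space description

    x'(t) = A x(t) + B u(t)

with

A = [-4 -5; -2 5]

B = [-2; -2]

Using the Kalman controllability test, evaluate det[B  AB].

AB = [[18], [-6]]
Controllability matrix C = [B  AB] = [[-2, 18], [-2, -6]]
det(C) = (-2)·(-6) - 18·(-2) = 12 - (-36) = 48
Since det(C) ≠ 0, rank(C) = 2 and the system is completely controllable.

48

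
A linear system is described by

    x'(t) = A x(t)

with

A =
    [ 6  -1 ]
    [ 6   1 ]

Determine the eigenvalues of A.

det(sI - A) = s^2 - (tr A)s + det A, with tr A = 6 + 1 = 7 and det A = 6·1 - (-1)·6 = 6 - (-6) = 12.
So p(s) = det(sI - A) = s^2 - 7s + 12.
Factor s^2 - 7s + 12: two numbers with sum 7 and product 12 are 4 and 3, so s^2 - 7s + 12 = (s - 4)(s - 3).
Hence p(s) = (s - 4) (s - 3), with roots 3, 4.
At least one eigenvalue has non-negative real part, so the system is not asymptotically stable.

3, 4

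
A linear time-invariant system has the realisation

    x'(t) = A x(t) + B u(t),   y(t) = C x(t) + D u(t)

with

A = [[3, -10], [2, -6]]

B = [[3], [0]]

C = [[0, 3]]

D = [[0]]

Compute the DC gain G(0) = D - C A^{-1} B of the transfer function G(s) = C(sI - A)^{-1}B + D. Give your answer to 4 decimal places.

9.0000

G(0) = C(-A)^{-1}B + D = -C A^{-1} B + D.
det A = 2, so A^{-1} = (1/2)·adj(A) = [[-3, 5], [-1, 3/2]]
A^{-1} B = [-9, -3]^T
C A^{-1} B = -9
G(0) = D - C A^{-1} B = 0 - (-9) = 9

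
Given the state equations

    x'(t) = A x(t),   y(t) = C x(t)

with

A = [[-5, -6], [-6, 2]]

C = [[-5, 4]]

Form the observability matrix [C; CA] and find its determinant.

-194

CA = [[1, 38]]
Observability matrix O = [C; CA] = [[-5, 4], [1, 38]]
det(O) = (-5)·38 - 4·1 = -190 - 4 = -194
Since det(O) ≠ 0, rank(O) = 2 and the system is completely observable.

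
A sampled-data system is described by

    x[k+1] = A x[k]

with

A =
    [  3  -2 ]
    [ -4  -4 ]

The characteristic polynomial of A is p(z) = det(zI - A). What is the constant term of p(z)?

For a 2×2 matrix, det(zI - A) = z^2 - (tr A)z + det A.
tr A = -1, det A = -20.
So p(z) = z^2 + z - 20.
The constant term is -20.

-20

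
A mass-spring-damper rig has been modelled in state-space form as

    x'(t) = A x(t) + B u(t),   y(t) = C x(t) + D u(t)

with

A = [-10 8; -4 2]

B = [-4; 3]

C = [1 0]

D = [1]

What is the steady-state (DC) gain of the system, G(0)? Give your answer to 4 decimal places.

3.6667

G(0) = C(-A)^{-1}B + D = -C A^{-1} B + D.
det A = 12, so A^{-1} = (1/12)·adj(A) = [[1/6, -2/3], [1/3, -5/6]]
A^{-1} B = [-8/3, -23/6]^T
C A^{-1} B = -8/3
G(0) = D - C A^{-1} B = 1 - (-8/3) = 11/3 ≈ 3.6667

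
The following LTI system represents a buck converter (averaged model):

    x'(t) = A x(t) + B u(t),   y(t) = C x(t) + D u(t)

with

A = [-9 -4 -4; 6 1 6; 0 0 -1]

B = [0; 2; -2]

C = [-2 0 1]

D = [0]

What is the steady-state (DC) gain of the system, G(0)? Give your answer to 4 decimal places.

-6.2667

G(0) = C(-A)^{-1}B + D = -C A^{-1} B + D.
det A = -15, so A^{-1} = (1/-15)·adj(A) = [[1/15, 4/15, 4/3], [-2/5, -3/5, -2], [0, 0, -1]]
A^{-1} B = [-32/15, 14/5, 2]^T
C A^{-1} B = 94/15
G(0) = D - C A^{-1} B = 0 - (94/15) = -94/15 ≈ -6.2667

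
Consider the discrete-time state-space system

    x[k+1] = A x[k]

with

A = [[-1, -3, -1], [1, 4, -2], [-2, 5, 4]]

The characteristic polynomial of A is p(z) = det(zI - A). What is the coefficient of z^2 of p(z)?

Expand det(zI - A) for the 3×3 matrix.
p(z) = z^3 - 7z^2 + 19z + 39.
(Check: constant term = det(-A) = (-1)^3 det A = 39; coefficient of z^2 = -tr A = -7.)
The coefficient of z^2 is -7.

-7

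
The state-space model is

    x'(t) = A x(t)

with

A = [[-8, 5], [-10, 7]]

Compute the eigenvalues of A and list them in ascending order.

-3, 2

det(sI - A) = s^2 - (tr A)s + det A, with tr A = (-8) + 7 = -1 and det A = (-8)·7 - 5·(-10) = -56 - (-50) = -6.
So p(s) = det(sI - A) = s^2 + s - 6.
Factor s^2 + s - 6: two numbers with sum -1 and product -6 are 2 and -3, so s^2 + s - 6 = (s - 2)(s + 3).
Hence p(s) = (s - 2) (s + 3), with roots -3, 2.
At least one eigenvalue has non-negative real part, so the system is not asymptotically stable.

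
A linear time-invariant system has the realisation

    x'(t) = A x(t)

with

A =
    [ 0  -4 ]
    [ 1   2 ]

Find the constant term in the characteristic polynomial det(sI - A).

For a 2×2 matrix, det(sI - A) = s^2 - (tr A)s + det A.
tr A = 2, det A = 4.
So p(s) = s^2 - 2s + 4.
The constant term is 4.

4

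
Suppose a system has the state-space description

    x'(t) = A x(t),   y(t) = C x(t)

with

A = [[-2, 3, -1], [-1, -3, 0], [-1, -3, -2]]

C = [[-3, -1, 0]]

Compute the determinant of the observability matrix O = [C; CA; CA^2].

CA = [[7, -6, 3]]
CA^2 = [[-11, 30, -13]]
Observability matrix O = [C; CA; CA^2] = [[-3, -1, 0], [7, -6, 3], [-11, 30, -13]]
Expanding along the first row, det(O) = (-3)·((-6)·(-13) - 3·30) - (-1)·(7·(-13) - 3·(-11)) + 0·(7·30 - (-6)·(-11)) = (-3)·(-12) - (-1)·(-58) + 0·144 = -22
Since det(O) ≠ 0, rank(O) = 3 and the system is completely observable.

-22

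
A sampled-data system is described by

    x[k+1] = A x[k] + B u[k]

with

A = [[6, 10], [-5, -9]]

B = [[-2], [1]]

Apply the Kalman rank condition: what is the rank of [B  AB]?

1

AB = [[-2], [1]]
Controllability matrix C = [B  AB] = [[-2, -2], [1, 1]]
Every column of C is a scalar multiple of column 1 = [-2, 1] (multipliers 1, 1), so the columns span a one-dimensional space.
C ≠ 0, hence rank(C) = 1.
rank(C) = 1 < n = 2, so the pair (A, B) is not completely controllable.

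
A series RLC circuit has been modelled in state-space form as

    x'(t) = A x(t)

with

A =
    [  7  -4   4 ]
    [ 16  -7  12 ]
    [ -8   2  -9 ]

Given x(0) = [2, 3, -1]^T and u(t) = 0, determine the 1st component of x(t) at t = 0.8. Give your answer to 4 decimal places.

det(sI - A) = s^3 - (tr A)s^2 + (M11 + M22 + M33)s - det A, where Mii is the 2×2 principal minor of A obtained by deleting row i and column i.
tr A = 7 + (-7) + (-9) = -9; M11 = (-7)·(-9) - 12·2 = 63 - 24 = 39; M22 = 7·(-9) - 4·(-8) = -63 - (-32) = -31; M33 = 7·(-7) - (-4)·16 = -49 - (-64) = 15; sum of minors = 23.
det A = 7·((-7)·(-9) - 12·2) - (-4)·(16·(-9) - 12·(-8)) + 4·(16·2 - (-7)·(-8)) = 7·39 - (-4)·(-48) + 4·(-24) = -15.
So p(s) = det(sI - A) = s^3 + 9s^2 + 23s + 15.
Rational-root test: any integer root divides 15. Testing small divisors, s = -1 works: p(-1) = -1 + 9 + (-23) + 15 = 0, so (s + 1) is a factor.
Dividing, p(s) = (s + 1)(s^2 + 8s + 15).
Factor s^2 + 8s + 15: two numbers with sum -8 and product 15 are -3 and -5, so s^2 + 8s + 15 = (s + 3)(s + 5).
Hence p(s) = (s + 1) (s + 3) (s + 5), with roots -5, -3, -1.
The eigenvalues -5, -3, -1 are distinct and real, so A is diagonalisable and x(t) = e^{At} x(0) = V diag(e^{λ_i t}) V^{-1} x(0), where the columns of V are the eigenvectors.
λ = -5: A - (-5)I = [[12, -4, 4], [16, -2, 12], [-8, 2, -4]]. v must be orthogonal to every row; (row 1) × (row 2) = [-40, -80, 40], so take v_1 = [-1, -2, 1]^T.
λ = -3: A - (-3)I = [[10, -4, 4], [16, -4, 12], [-8, 2, -6]]. v must be orthogonal to every row; (row 1) × (row 2) = [-32, -56, 24], so take v_2 = [4, 7, -3]^T.
λ = -1: A - (-1)I = [[8, -4, 4], [16, -6, 12], [-8, 2, -8]]. v must be orthogonal to every row; (row 1) × (row 2) = [-24, -32, 16], so take v_3 = [3, 4, -2]^T.
V = [v_1 v_2 v_3] = [[-1, 4, 3], [-2, 7, 4], [1, -3, -2]] has det V = -1, so V^{-1} = adj(V)/det V = [[2, 1, 5], [0, 1, 2], [1, -1, -1]].
Modal coordinates z(0) = V^{-1} x(0): 2·2 + 1·3 + 5·(-1) = 2; 0·2 + 1·3 + 2·(-1) = 1; 1·2 + (-1)·3 + (-1)·(-1) = 0; so z(0) = [2, 1, 0]^T.
x_1(t) = Σ_i (v_i)_1 · z_i(0) · e^{λ_i t} (row 1 of V times the modal terms).
x_1(0.8) = (-1)·2·e^{-5·0.8} + 4·1·e^{-3·0.8} + 3·0·e^{-1·0.8} = (-2)·0.018316 + 4·0.090718 + 0·0.449329 = 0.3262.

0.3262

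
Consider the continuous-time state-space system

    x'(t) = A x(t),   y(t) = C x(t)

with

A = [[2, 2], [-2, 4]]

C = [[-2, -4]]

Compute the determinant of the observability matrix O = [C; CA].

56

CA = [[4, -20]]
Observability matrix O = [C; CA] = [[-2, -4], [4, -20]]
det(O) = (-2)·(-20) - (-4)·4 = 40 - (-16) = 56
Since det(O) ≠ 0, rank(O) = 2 and the system is completely observable.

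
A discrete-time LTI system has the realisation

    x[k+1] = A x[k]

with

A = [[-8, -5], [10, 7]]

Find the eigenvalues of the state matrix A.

det(zI - A) = z^2 - (tr A)z + det A, with tr A = (-8) + 7 = -1 and det A = (-8)·7 - (-5)·10 = -56 - (-50) = -6.
So p(z) = det(zI - A) = z^2 + z - 6.
Factor z^2 + z - 6: two numbers with sum -1 and product -6 are 2 and -3, so z^2 + z - 6 = (z - 2)(z + 3).
Hence p(z) = (z - 2) (z + 3), with roots -3, 2.

-3, 2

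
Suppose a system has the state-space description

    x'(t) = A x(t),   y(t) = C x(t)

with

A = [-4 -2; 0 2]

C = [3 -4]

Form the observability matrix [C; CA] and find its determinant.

CA = [[-12, -14]]
Observability matrix O = [C; CA] = [[3, -4], [-12, -14]]
det(O) = 3·(-14) - (-4)·(-12) = -42 - 48 = -90
Since det(O) ≠ 0, rank(O) = 2 and the system is completely observable.

-90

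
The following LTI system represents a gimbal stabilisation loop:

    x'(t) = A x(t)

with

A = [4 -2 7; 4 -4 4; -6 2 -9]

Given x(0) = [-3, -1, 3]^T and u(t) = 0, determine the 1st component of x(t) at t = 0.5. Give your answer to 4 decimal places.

det(sI - A) = s^3 - (tr A)s^2 + (M11 + M22 + M33)s - det A, where Mii is the 2×2 principal minor of A obtained by deleting row i and column i.
tr A = 4 + (-4) + (-9) = -9; M11 = (-4)·(-9) - 4·2 = 36 - 8 = 28; M22 = 4·(-9) - 7·(-6) = -36 - (-42) = 6; M33 = 4·(-4) - (-2)·4 = -16 - (-8) = -8; sum of minors = 26.
det A = 4·((-4)·(-9) - 4·2) - (-2)·(4·(-9) - 4·(-6)) + 7·(4·2 - (-4)·(-6)) = 4·28 - (-2)·(-12) + 7·(-16) = -24.
So p(s) = det(sI - A) = s^3 + 9s^2 + 26s + 24.
Rational-root test: any integer root divides 24. Testing small divisors, s = -2 works: p(-2) = -8 + 36 + (-52) + 24 = 0, so (s + 2) is a factor.
Dividing, p(s) = (s + 2)(s^2 + 7s + 12).
Factor s^2 + 7s + 12: two numbers with sum -7 and product 12 are -3 and -4, so s^2 + 7s + 12 = (s + 3)(s + 4).
Hence p(s) = (s + 2) (s + 3) (s + 4), with roots -4, -3, -2.
The eigenvalues -4, -3, -2 are distinct and real, so A is diagonalisable and x(t) = e^{At} x(0) = V diag(e^{λ_i t}) V^{-1} x(0), where the columns of V are the eigenvectors.
λ = -4: A - (-4)I = [[8, -2, 7], [4, 0, 4], [-6, 2, -5]]. v must be orthogonal to every row; (row 1) × (row 2) = [-8, -4, 8], so take v_1 = [-2, -1, 2]^T.
λ = -3: A - (-3)I = [[7, -2, 7], [4, -1, 4], [-6, 2, -6]]. v must be orthogonal to every row; (row 1) × (row 2) = [-1, 0, 1], so take v_2 = [-1, 0, 1]^T.
λ = -2: A - (-2)I = [[6, -2, 7], [4, -2, 4], [-6, 2, -7]]. v must be orthogonal to every row; (row 1) × (row 2) = [6, 4, -4], so take v_3 = [3, 2, -2]^T.
V = [v_1 v_2 v_3] = [[-2, -1, 3], [-1, 0, 2], [2, 1, -2]] has det V = -1, so V^{-1} = adj(V)/det V = [[2, -1, 2], [-2, 2, -1], [1, 0, 1]].
Modal coordinates z(0) = V^{-1} x(0): 2·(-3) + (-1)·(-1) + 2·3 = 1; (-2)·(-3) + 2·(-1) + (-1)·3 = 1; 1·(-3) + 0·(-1) + 1·3 = 0; so z(0) = [1, 1, 0]^T.
x_1(t) = Σ_i (v_i)_1 · z_i(0) · e^{λ_i t} (row 1 of V times the modal terms).
x_1(0.5) = (-2)·1·e^{-4·0.5} + (-1)·1·e^{-3·0.5} + 3·0·e^{-2·0.5} = (-2)·0.135335 + (-1)·0.223130 + 0·0.367879 = -0.4938.

-0.4938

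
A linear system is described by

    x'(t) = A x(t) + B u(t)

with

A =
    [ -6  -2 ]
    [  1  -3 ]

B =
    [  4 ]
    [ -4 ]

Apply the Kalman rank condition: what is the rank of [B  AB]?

1

AB = [[-16], [16]]
Controllability matrix C = [B  AB] = [[4, -16], [-4, 16]]
Every column of C is a scalar multiple of column 1 = [4, -4] (multipliers 1, -4), so the columns span a one-dimensional space.
C ≠ 0, hence rank(C) = 1.
rank(C) = 1 < n = 2, so the pair (A, B) is not completely controllable.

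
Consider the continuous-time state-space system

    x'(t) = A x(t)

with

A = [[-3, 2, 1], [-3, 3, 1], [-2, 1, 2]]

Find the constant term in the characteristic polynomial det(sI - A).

Expand det(sI - A) for the 3×3 matrix.
p(s) = s^3 - 2s^2 - 2s + 4.
(Check: constant term = det(-A) = (-1)^3 det A = 4; coefficient of s^2 = -tr A = -2.)
The constant term is 4.

4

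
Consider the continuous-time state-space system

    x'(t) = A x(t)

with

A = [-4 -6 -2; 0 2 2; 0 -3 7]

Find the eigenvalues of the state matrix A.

det(sI - A) = s^3 - (tr A)s^2 + (M11 + M22 + M33)s - det A, where Mii is the 2×2 principal minor of A obtained by deleting row i and column i.
tr A = (-4) + 2 + 7 = 5; M11 = 2·7 - 2·(-3) = 14 - (-6) = 20; M22 = (-4)·7 - (-2)·0 = -28 - 0 = -28; M33 = (-4)·2 - (-6)·0 = -8 - 0 = -8; sum of minors = -16.
det A = (-4)·(2·7 - 2·(-3)) - (-6)·(0·7 - 2·0) + (-2)·(0·(-3) - 2·0) = (-4)·20 - (-6)·0 + (-2)·0 = -80.
So p(s) = det(sI - A) = s^3 - 5s^2 - 16s + 80.
Rational-root test: any integer root divides 80. Testing small divisors, s = -4 works: p(-4) = -64 + (-80) + 64 + 80 = 0, so (s + 4) is a factor.
Dividing, p(s) = (s + 4)(s^2 - 9s + 20).
Factor s^2 - 9s + 20: two numbers with sum 9 and product 20 are 5 and 4, so s^2 - 9s + 20 = (s - 5)(s - 4).
Hence p(s) = (s - 5) (s - 4) (s + 4), with roots -4, 4, 5.
At least one eigenvalue has non-negative real part, so the system is not asymptotically stable.

-4, 4, 5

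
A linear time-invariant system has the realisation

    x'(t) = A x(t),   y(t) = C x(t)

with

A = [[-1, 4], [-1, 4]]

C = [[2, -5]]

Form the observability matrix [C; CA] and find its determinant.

CA = [[3, -12]]
Observability matrix O = [C; CA] = [[2, -5], [3, -12]]
det(O) = 2·(-12) - (-5)·3 = -24 - (-15) = -9
Since det(O) ≠ 0, rank(O) = 2 and the system is completely observable.

-9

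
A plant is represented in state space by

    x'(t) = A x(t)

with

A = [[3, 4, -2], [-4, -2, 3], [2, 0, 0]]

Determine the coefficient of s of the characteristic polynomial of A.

14

Expand det(sI - A) for the 3×3 matrix.
p(s) = s^3 - s^2 + 14s - 16.
(Check: constant term = det(-A) = (-1)^3 det A = -16; coefficient of s^2 = -tr A = -1.)
The coefficient of s is 14.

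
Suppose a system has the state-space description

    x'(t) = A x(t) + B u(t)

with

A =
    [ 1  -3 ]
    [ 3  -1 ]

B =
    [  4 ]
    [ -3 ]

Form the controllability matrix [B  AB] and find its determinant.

99

AB = [[13], [15]]
Controllability matrix C = [B  AB] = [[4, 13], [-3, 15]]
det(C) = 4·15 - 13·(-3) = 60 - (-39) = 99
Since det(C) ≠ 0, rank(C) = 2 and the system is completely controllable.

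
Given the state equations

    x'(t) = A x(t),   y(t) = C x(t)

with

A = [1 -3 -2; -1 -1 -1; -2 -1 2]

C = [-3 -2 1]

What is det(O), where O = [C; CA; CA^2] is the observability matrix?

CA = [[-3, 10, 10]]
CA^2 = [[-33, -11, 16]]
Observability matrix O = [C; CA; CA^2] = [[-3, -2, 1], [-3, 10, 10], [-33, -11, 16]]
Expanding along the first row, det(O) = (-3)·(10·16 - 10·(-11)) - (-2)·((-3)·16 - 10·(-33)) + 1·((-3)·(-11) - 10·(-33)) = (-3)·270 - (-2)·282 + 1·363 = 117
Since det(O) ≠ 0, rank(O) = 3 and the system is completely observable.

117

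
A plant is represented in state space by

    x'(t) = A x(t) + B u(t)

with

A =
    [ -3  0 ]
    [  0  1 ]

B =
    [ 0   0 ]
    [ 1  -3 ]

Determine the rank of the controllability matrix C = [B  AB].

1

AB = [[0, 0], [1, -3]]
Controllability matrix C = [B  AB] = [[0, 0, 0, 0], [1, -3, 1, -3]]
Every column of C is a scalar multiple of column 1 = [0, 1] (multipliers 1, -3, 1, -3), so the columns span a one-dimensional space.
C ≠ 0, hence rank(C) = 1.
rank(C) = 1 < n = 2, so the pair (A, B) is not completely controllable.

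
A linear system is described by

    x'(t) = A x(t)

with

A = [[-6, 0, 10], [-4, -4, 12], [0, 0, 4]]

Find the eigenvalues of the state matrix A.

-6, -4, 4

det(sI - A) = s^3 - (tr A)s^2 + (M11 + M22 + M33)s - det A, where Mii is the 2×2 principal minor of A obtained by deleting row i and column i.
tr A = (-6) + (-4) + 4 = -6; M11 = (-4)·4 - 12·0 = -16 - 0 = -16; M22 = (-6)·4 - 10·0 = -24 - 0 = -24; M33 = (-6)·(-4) - 0·(-4) = 24 - 0 = 24; sum of minors = -16.
det A = (-6)·((-4)·4 - 12·0) - 0·((-4)·4 - 12·0) + 10·((-4)·0 - (-4)·0) = (-6)·(-16) - 0·(-16) + 10·0 = 96.
So p(s) = det(sI - A) = s^3 + 6s^2 - 16s - 96.
Rational-root test: any integer root divides -96. Testing small divisors, s = -4 works: p(-4) = -64 + 96 + 64 + (-96) = 0, so (s + 4) is a factor.
Dividing, p(s) = (s + 4)(s^2 + 2s - 24).
Factor s^2 + 2s - 24: two numbers with sum -2 and product -24 are 4 and -6, so s^2 + 2s - 24 = (s - 4)(s + 6).
Hence p(s) = (s - 4) (s + 4) (s + 6), with roots -6, -4, 4.
At least one eigenvalue has non-negative real part, so the system is not asymptotically stable.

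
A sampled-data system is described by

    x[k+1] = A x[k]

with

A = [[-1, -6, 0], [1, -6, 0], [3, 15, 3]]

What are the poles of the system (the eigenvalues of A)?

det(zI - A) = z^3 - (tr A)z^2 + (M11 + M22 + M33)z - det A, where Mii is the 2×2 principal minor of A obtained by deleting row i and column i.
tr A = (-1) + (-6) + 3 = -4; M11 = (-6)·3 - 0·15 = -18 - 0 = -18; M22 = (-1)·3 - 0·3 = -3 - 0 = -3; M33 = (-1)·(-6) - (-6)·1 = 6 - (-6) = 12; sum of minors = -9.
det A = (-1)·((-6)·3 - 0·15) - (-6)·(1·3 - 0·3) + 0·(1·15 - (-6)·3) = (-1)·(-18) - (-6)·3 + 0·33 = 36.
So p(z) = det(zI - A) = z^3 + 4z^2 - 9z - 36.
Rational-root test: any integer root divides -36. Testing small divisors, z = -3 works: p(-3) = -27 + 36 + 27 + (-36) = 0, so (z + 3) is a factor.
Dividing, p(z) = (z + 3)(z^2 + z - 12).
Factor z^2 + z - 12: two numbers with sum -1 and product -12 are 3 and -4, so z^2 + z - 12 = (z - 3)(z + 4).
Hence p(z) = (z - 3) (z + 3) (z + 4), with roots -4, -3, 3.

-4, -3, 3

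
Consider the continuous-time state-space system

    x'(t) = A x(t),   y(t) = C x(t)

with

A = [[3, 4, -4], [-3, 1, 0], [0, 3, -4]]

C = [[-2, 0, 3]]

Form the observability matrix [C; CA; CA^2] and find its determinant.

CA = [[-6, 1, -4]]
CA^2 = [[-21, -35, 40]]
Observability matrix O = [C; CA; CA^2] = [[-2, 0, 3], [-6, 1, -4], [-21, -35, 40]]
Expanding along the first row, det(O) = (-2)·(1·40 - (-4)·(-35)) - 0·((-6)·40 - (-4)·(-21)) + 3·((-6)·(-35) - 1·(-21)) = (-2)·(-100) - 0·(-324) + 3·231 = 893
Since det(O) ≠ 0, rank(O) = 3 and the system is completely observable.

893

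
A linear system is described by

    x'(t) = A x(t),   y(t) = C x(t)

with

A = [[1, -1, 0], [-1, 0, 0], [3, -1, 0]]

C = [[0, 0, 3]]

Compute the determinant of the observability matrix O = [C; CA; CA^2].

-135

CA = [[9, -3, 0]]
CA^2 = [[12, -9, 0]]
Observability matrix O = [C; CA; CA^2] = [[0, 0, 3], [9, -3, 0], [12, -9, 0]]
Expanding along the first row, det(O) = 0·((-3)·0 - 0·(-9)) - 0·(9·0 - 0·12) + 3·(9·(-9) - (-3)·12) = 0·0 - 0·0 + 3·(-45) = -135
Since det(O) ≠ 0, rank(O) = 3 and the system is completely observable.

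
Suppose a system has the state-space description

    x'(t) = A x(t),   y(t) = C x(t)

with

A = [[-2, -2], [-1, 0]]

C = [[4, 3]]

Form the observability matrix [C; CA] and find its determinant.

CA = [[-11, -8]]
Observability matrix O = [C; CA] = [[4, 3], [-11, -8]]
det(O) = 4·(-8) - 3·(-11) = -32 - (-33) = 1
Since det(O) ≠ 0, rank(O) = 2 and the system is completely observable.

1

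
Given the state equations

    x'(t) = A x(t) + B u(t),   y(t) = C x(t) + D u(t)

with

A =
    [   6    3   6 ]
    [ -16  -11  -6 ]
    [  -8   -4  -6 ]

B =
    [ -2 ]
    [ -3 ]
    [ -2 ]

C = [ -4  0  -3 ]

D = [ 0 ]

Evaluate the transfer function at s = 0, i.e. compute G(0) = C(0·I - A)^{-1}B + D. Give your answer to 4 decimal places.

11.0000

G(0) = C(-A)^{-1}B + D = -C A^{-1} B + D.
det A = -36, so A^{-1} = (1/-36)·adj(A) = [[-7/6, 1/6, -4/3], [4/3, -1/3, 5/3], [2/3, 0, 1/2]]
A^{-1} B = [9/2, -5, -7/3]^T
C A^{-1} B = -11
G(0) = D - C A^{-1} B = 0 - (-11) = 11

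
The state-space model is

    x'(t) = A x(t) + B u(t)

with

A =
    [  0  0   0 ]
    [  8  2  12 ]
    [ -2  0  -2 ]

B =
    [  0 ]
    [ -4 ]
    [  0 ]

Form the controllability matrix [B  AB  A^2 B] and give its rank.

1

AB = [[0], [-8], [0]]
A^2B = [[0], [-16], [0]]
Controllability matrix C = [B  AB  A^2B] = [[0, 0, 0], [-4, -8, -16], [0, 0, 0]]
Every column of C is a scalar multiple of column 1 = [0, -4, 0] (multipliers 1, 2, 4), so the columns span a one-dimensional space.
C ≠ 0, hence rank(C) = 1.
rank(C) = 1 < n = 3, so the pair (A, B) is not completely controllable.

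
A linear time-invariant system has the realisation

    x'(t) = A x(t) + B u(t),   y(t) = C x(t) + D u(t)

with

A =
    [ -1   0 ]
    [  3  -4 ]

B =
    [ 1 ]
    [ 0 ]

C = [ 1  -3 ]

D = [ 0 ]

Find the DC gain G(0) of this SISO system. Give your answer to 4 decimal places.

G(0) = C(-A)^{-1}B + D = -C A^{-1} B + D.
det A = 4, so A^{-1} = (1/4)·adj(A) = [[-1, 0], [-3/4, -1/4]]
A^{-1} B = [-1, -3/4]^T
C A^{-1} B = 5/4
G(0) = D - C A^{-1} B = 0 - (5/4) = -5/4 ≈ -1.2500

-1.2500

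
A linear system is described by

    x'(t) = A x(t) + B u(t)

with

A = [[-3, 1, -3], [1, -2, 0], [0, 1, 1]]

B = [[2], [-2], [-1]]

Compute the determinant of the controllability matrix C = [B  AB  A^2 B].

AB = [[-5], [6], [-3]]
A^2B = [[30], [-17], [3]]
Controllability matrix C = [B  AB  A^2B] = [[2, -5, 30], [-2, 6, -17], [-1, -3, 3]]
Expanding along the first row, det(C) = 2·(6·3 - (-17)·(-3)) - (-5)·((-2)·3 - (-17)·(-1)) + 30·((-2)·(-3) - 6·(-1)) = 2·(-33) - (-5)·(-23) + 30·12 = 179
Since det(C) ≠ 0, rank(C) = 3 and the system is completely controllable.

179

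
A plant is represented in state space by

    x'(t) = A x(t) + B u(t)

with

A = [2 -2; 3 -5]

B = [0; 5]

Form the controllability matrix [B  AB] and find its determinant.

AB = [[-10], [-25]]
Controllability matrix C = [B  AB] = [[0, -10], [5, -25]]
det(C) = 0·(-25) - (-10)·5 = 0 - (-50) = 50
Since det(C) ≠ 0, rank(C) = 2 and the system is completely controllable.

50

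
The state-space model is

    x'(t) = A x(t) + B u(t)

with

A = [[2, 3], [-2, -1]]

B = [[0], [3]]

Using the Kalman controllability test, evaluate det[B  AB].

-27

AB = [[9], [-3]]
Controllability matrix C = [B  AB] = [[0, 9], [3, -3]]
det(C) = 0·(-3) - 9·3 = 0 - 27 = -27
Since det(C) ≠ 0, rank(C) = 2 and the system is completely controllable.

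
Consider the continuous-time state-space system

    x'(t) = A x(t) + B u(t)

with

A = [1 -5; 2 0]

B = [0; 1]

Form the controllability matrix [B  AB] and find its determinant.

5

AB = [[-5], [0]]
Controllability matrix C = [B  AB] = [[0, -5], [1, 0]]
det(C) = 0·0 - (-5)·1 = 0 - (-5) = 5
Since det(C) ≠ 0, rank(C) = 2 and the system is completely controllable.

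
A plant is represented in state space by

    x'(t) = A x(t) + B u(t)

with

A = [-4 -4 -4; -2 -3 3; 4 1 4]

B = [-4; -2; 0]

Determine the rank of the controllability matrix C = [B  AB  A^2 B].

AB = [[24], [14], [-18]]
A^2B = [[-80], [-144], [38]]
Controllability matrix C = [B  AB  A^2B] = [[-4, 24, -80], [-2, 14, -144], [0, -18, 38]]
det(C) = (-4)·(14·38 - (-144)·(-18)) - 24·((-2)·38 - (-144)·0) + (-80)·((-2)·(-18) - 14·0) = (-4)·(-2060) - 24·(-76) + (-80)·36 = 7184 ≠ 0, so rank(C) = 3.
rank(C) = 3 = n, so the pair (A, B) is completely controllable.

3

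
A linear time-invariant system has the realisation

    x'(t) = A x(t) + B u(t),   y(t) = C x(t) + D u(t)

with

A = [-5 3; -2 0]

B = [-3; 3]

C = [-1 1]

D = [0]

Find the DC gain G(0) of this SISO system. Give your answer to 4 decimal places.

2.0000

G(0) = C(-A)^{-1}B + D = -C A^{-1} B + D.
det A = 6, so A^{-1} = (1/6)·adj(A) = [[0, -1/2], [1/3, -5/6]]
A^{-1} B = [-3/2, -7/2]^T
C A^{-1} B = -2
G(0) = D - C A^{-1} B = 0 - (-2) = 2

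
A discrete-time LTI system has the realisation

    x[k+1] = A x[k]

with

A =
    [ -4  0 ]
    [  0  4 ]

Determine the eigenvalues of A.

-4, 4

det(zI - A) = z^2 - (tr A)z + det A, with tr A = (-4) + 4 = 0 and det A = (-4)·4 - 0·0 = -16 - 0 = -16.
So p(z) = det(zI - A) = z^2 - 16.
Factor z^2 - 16: two numbers with sum 0 and product -16 are 4 and -4, so z^2 - 16 = (z - 4)(z + 4).
Hence p(z) = (z - 4) (z + 4), with roots -4, 4.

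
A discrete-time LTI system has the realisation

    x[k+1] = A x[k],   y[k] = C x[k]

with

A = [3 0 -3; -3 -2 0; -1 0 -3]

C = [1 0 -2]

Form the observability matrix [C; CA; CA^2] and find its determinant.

CA = [[5, 0, 3]]
CA^2 = [[12, 0, -24]]
Observability matrix O = [C; CA; CA^2] = [[1, 0, -2], [5, 0, 3], [12, 0, -24]]
Expanding along the first row, det(O) = 1·(0·(-24) - 3·0) - 0·(5·(-24) - 3·12) + (-2)·(5·0 - 0·12) = 1·0 - 0·(-156) + (-2)·0 = 0
Since det(O) = 0, rank(O) < 3 and the system is not completely observable.

0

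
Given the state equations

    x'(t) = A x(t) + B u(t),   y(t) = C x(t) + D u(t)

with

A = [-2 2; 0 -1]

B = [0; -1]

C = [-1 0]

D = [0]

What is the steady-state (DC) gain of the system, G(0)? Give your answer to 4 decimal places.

G(0) = C(-A)^{-1}B + D = -C A^{-1} B + D.
det A = 2, so A^{-1} = (1/2)·adj(A) = [[-1/2, -1], [0, -1]]
A^{-1} B = [1, 1]^T
C A^{-1} B = -1
G(0) = D - C A^{-1} B = 0 - (-1) = 1

1.0000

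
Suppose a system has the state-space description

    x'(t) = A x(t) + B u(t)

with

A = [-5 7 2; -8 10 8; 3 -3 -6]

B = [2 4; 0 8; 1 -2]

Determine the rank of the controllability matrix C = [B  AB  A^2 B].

AB = [[-8, 32], [-8, 32], [0, 0]]
A^2B = [[-16, 64], [-16, 64], [0, 0]]
Controllability matrix C = [B  AB  A^2B] = [[2, 4, -8, 32, -16, 64], [0, 8, -8, 32, -16, 64], [1, -2, 0, 0, 0, 0]]
The rows r1, r2, r3 of C are linearly dependent: -r1 + r2 + 2·r3 = 0 (check each entry), so rank(C) ≤ 2.
The 2×2 minor from rows 1, 2, columns 1, 2 is 2·8 - 4·0 = 16 - 0 = 16 ≠ 0, so rank(C) = 2.
rank(C) = 2 < n = 3, so the pair (A, B) is not completely controllable.

2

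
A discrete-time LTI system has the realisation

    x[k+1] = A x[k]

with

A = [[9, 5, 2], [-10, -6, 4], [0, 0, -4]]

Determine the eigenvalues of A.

-4, -1, 4

det(zI - A) = z^3 - (tr A)z^2 + (M11 + M22 + M33)z - det A, where Mii is the 2×2 principal minor of A obtained by deleting row i and column i.
tr A = 9 + (-6) + (-4) = -1; M11 = (-6)·(-4) - 4·0 = 24 - 0 = 24; M22 = 9·(-4) - 2·0 = -36 - 0 = -36; M33 = 9·(-6) - 5·(-10) = -54 - (-50) = -4; sum of minors = -16.
det A = 9·((-6)·(-4) - 4·0) - 5·((-10)·(-4) - 4·0) + 2·((-10)·0 - (-6)·0) = 9·24 - 5·40 + 2·0 = 16.
So p(z) = det(zI - A) = z^3 + z^2 - 16z - 16.
Rational-root test: any integer root divides -16. Testing small divisors, z = -1 works: p(-1) = -1 + 1 + 16 + (-16) = 0, so (z + 1) is a factor.
Dividing, p(z) = (z + 1)(z^2 - 16).
Factor z^2 - 16: two numbers with sum 0 and product -16 are 4 and -4, so z^2 - 16 = (z - 4)(z + 4).
Hence p(z) = (z - 4) (z + 1) (z + 4), with roots -4, -1, 4.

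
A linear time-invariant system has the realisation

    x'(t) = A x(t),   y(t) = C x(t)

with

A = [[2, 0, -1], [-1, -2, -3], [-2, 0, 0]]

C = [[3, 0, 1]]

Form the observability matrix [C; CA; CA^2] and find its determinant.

CA = [[4, 0, -3]]
CA^2 = [[14, 0, -4]]
Observability matrix O = [C; CA; CA^2] = [[3, 0, 1], [4, 0, -3], [14, 0, -4]]
Expanding along the first row, det(O) = 3·(0·(-4) - (-3)·0) - 0·(4·(-4) - (-3)·14) + 1·(4·0 - 0·14) = 3·0 - 0·26 + 1·0 = 0
Since det(O) = 0, rank(O) < 3 and the system is not completely observable.

0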